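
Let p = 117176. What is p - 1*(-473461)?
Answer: 590637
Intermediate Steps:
p - 1*(-473461) = 117176 - 1*(-473461) = 117176 + 473461 = 590637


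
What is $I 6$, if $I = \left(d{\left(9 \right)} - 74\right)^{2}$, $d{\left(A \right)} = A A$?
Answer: $294$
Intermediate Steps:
$d{\left(A \right)} = A^{2}$
$I = 49$ ($I = \left(9^{2} - 74\right)^{2} = \left(81 - 74\right)^{2} = 7^{2} = 49$)
$I 6 = 49 \cdot 6 = 294$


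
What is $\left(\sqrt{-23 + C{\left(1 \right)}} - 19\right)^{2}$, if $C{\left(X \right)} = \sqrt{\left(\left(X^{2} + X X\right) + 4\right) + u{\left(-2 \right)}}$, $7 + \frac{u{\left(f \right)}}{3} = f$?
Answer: $\left(19 - \sqrt{-23 + i \sqrt{21}}\right)^{2} \approx 319.93 - 178.55 i$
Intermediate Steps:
$u{\left(f \right)} = -21 + 3 f$
$C{\left(X \right)} = \sqrt{-23 + 2 X^{2}}$ ($C{\left(X \right)} = \sqrt{\left(\left(X^{2} + X X\right) + 4\right) + \left(-21 + 3 \left(-2\right)\right)} = \sqrt{\left(\left(X^{2} + X^{2}\right) + 4\right) - 27} = \sqrt{\left(2 X^{2} + 4\right) - 27} = \sqrt{\left(4 + 2 X^{2}\right) - 27} = \sqrt{-23 + 2 X^{2}}$)
$\left(\sqrt{-23 + C{\left(1 \right)}} - 19\right)^{2} = \left(\sqrt{-23 + \sqrt{-23 + 2 \cdot 1^{2}}} - 19\right)^{2} = \left(\sqrt{-23 + \sqrt{-23 + 2 \cdot 1}} - 19\right)^{2} = \left(\sqrt{-23 + \sqrt{-23 + 2}} - 19\right)^{2} = \left(\sqrt{-23 + \sqrt{-21}} - 19\right)^{2} = \left(\sqrt{-23 + i \sqrt{21}} - 19\right)^{2} = \left(-19 + \sqrt{-23 + i \sqrt{21}}\right)^{2}$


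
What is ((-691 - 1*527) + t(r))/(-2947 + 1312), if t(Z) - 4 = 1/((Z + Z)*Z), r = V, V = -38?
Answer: 1168677/1573960 ≈ 0.74251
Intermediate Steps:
r = -38
t(Z) = 4 + 1/(2*Z**2) (t(Z) = 4 + 1/((Z + Z)*Z) = 4 + 1/(((2*Z))*Z) = 4 + (1/(2*Z))/Z = 4 + 1/(2*Z**2))
((-691 - 1*527) + t(r))/(-2947 + 1312) = ((-691 - 1*527) + (4 + (1/2)/(-38)**2))/(-2947 + 1312) = ((-691 - 527) + (4 + (1/2)*(1/1444)))/(-1635) = (-1218 + (4 + 1/2888))*(-1/1635) = (-1218 + 11553/2888)*(-1/1635) = -3506031/2888*(-1/1635) = 1168677/1573960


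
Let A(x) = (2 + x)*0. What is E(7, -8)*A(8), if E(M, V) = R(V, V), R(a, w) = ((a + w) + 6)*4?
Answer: 0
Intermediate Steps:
R(a, w) = 24 + 4*a + 4*w (R(a, w) = (6 + a + w)*4 = 24 + 4*a + 4*w)
E(M, V) = 24 + 8*V (E(M, V) = 24 + 4*V + 4*V = 24 + 8*V)
A(x) = 0
E(7, -8)*A(8) = (24 + 8*(-8))*0 = (24 - 64)*0 = -40*0 = 0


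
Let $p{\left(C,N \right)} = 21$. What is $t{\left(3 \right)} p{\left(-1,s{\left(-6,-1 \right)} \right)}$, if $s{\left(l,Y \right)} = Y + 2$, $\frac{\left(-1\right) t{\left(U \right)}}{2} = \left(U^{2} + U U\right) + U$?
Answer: $-882$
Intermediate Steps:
$t{\left(U \right)} = - 4 U^{2} - 2 U$ ($t{\left(U \right)} = - 2 \left(\left(U^{2} + U U\right) + U\right) = - 2 \left(\left(U^{2} + U^{2}\right) + U\right) = - 2 \left(2 U^{2} + U\right) = - 2 \left(U + 2 U^{2}\right) = - 4 U^{2} - 2 U$)
$s{\left(l,Y \right)} = 2 + Y$
$t{\left(3 \right)} p{\left(-1,s{\left(-6,-1 \right)} \right)} = \left(-2\right) 3 \left(1 + 2 \cdot 3\right) 21 = \left(-2\right) 3 \left(1 + 6\right) 21 = \left(-2\right) 3 \cdot 7 \cdot 21 = \left(-42\right) 21 = -882$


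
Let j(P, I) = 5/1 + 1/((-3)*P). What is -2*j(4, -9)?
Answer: -59/6 ≈ -9.8333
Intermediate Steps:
j(P, I) = 5 - 1/(3*P) (j(P, I) = 5*1 - 1/(3*P) = 5 - 1/(3*P))
-2*j(4, -9) = -2*(5 - ⅓/4) = -2*(5 - ⅓*¼) = -2*(5 - 1/12) = -2*59/12 = -59/6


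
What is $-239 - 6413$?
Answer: $-6652$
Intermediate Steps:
$-239 - 6413 = -6652$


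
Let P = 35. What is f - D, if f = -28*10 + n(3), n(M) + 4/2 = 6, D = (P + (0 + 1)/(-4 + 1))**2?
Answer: -13300/9 ≈ -1477.8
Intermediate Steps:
D = 10816/9 (D = (35 + (0 + 1)/(-4 + 1))**2 = (35 + 1/(-3))**2 = (35 + 1*(-1/3))**2 = (35 - 1/3)**2 = (104/3)**2 = 10816/9 ≈ 1201.8)
n(M) = 4 (n(M) = -2 + 6 = 4)
f = -276 (f = -28*10 + 4 = -280 + 4 = -276)
f - D = -276 - 1*10816/9 = -276 - 10816/9 = -13300/9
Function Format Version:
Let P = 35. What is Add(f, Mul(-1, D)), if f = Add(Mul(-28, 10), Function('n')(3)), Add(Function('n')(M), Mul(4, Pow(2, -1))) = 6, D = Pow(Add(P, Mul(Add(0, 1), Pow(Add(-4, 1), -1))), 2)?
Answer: Rational(-13300, 9) ≈ -1477.8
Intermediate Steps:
D = Rational(10816, 9) (D = Pow(Add(35, Mul(Add(0, 1), Pow(Add(-4, 1), -1))), 2) = Pow(Add(35, Mul(1, Pow(-3, -1))), 2) = Pow(Add(35, Mul(1, Rational(-1, 3))), 2) = Pow(Add(35, Rational(-1, 3)), 2) = Pow(Rational(104, 3), 2) = Rational(10816, 9) ≈ 1201.8)
Function('n')(M) = 4 (Function('n')(M) = Add(-2, 6) = 4)
f = -276 (f = Add(Mul(-28, 10), 4) = Add(-280, 4) = -276)
Add(f, Mul(-1, D)) = Add(-276, Mul(-1, Rational(10816, 9))) = Add(-276, Rational(-10816, 9)) = Rational(-13300, 9)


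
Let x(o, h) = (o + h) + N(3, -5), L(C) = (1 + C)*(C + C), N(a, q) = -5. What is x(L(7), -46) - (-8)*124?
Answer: 1053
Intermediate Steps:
L(C) = 2*C*(1 + C) (L(C) = (1 + C)*(2*C) = 2*C*(1 + C))
x(o, h) = -5 + h + o (x(o, h) = (o + h) - 5 = (h + o) - 5 = -5 + h + o)
x(L(7), -46) - (-8)*124 = (-5 - 46 + 2*7*(1 + 7)) - (-8)*124 = (-5 - 46 + 2*7*8) - 1*(-992) = (-5 - 46 + 112) + 992 = 61 + 992 = 1053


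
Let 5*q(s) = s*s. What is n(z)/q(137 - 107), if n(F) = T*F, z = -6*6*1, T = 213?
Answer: -213/5 ≈ -42.600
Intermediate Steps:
z = -36 (z = -36*1 = -36)
q(s) = s²/5 (q(s) = (s*s)/5 = s²/5)
n(F) = 213*F
n(z)/q(137 - 107) = (213*(-36))/(((137 - 107)²/5)) = -7668/((⅕)*30²) = -7668/((⅕)*900) = -7668/180 = -7668*1/180 = -213/5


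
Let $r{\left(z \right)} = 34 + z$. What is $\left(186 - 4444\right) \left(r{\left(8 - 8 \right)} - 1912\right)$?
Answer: $7996524$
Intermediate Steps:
$\left(186 - 4444\right) \left(r{\left(8 - 8 \right)} - 1912\right) = \left(186 - 4444\right) \left(\left(34 + \left(8 - 8\right)\right) - 1912\right) = - 4258 \left(\left(34 + \left(8 - 8\right)\right) - 1912\right) = - 4258 \left(\left(34 + 0\right) - 1912\right) = - 4258 \left(34 - 1912\right) = \left(-4258\right) \left(-1878\right) = 7996524$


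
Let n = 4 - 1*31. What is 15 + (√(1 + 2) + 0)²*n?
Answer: -66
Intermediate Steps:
n = -27 (n = 4 - 31 = -27)
15 + (√(1 + 2) + 0)²*n = 15 + (√(1 + 2) + 0)²*(-27) = 15 + (√3 + 0)²*(-27) = 15 + (√3)²*(-27) = 15 + 3*(-27) = 15 - 81 = -66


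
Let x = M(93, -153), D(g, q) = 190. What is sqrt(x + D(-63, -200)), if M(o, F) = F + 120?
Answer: sqrt(157) ≈ 12.530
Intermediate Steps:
M(o, F) = 120 + F
x = -33 (x = 120 - 153 = -33)
sqrt(x + D(-63, -200)) = sqrt(-33 + 190) = sqrt(157)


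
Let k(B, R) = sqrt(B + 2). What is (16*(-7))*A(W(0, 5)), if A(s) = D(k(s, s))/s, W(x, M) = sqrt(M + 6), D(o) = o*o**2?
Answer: -112*sqrt(11)*(2 + sqrt(11))**(3/2)/11 ≈ -413.98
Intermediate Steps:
k(B, R) = sqrt(2 + B)
D(o) = o**3
W(x, M) = sqrt(6 + M)
A(s) = (2 + s)**(3/2)/s (A(s) = (sqrt(2 + s))**3/s = (2 + s)**(3/2)/s)
(16*(-7))*A(W(0, 5)) = (16*(-7))*((2 + sqrt(6 + 5))**(3/2)/(sqrt(6 + 5))) = -112*(2 + sqrt(11))**(3/2)/(sqrt(11)) = -112*sqrt(11)/11*(2 + sqrt(11))**(3/2) = -112*sqrt(11)*(2 + sqrt(11))**(3/2)/11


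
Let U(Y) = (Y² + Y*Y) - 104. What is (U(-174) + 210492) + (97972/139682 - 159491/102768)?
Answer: 1944644039637037/7177419888 ≈ 2.7094e+5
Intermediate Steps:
U(Y) = -104 + 2*Y² (U(Y) = (Y² + Y²) - 104 = 2*Y² - 104 = -104 + 2*Y²)
(U(-174) + 210492) + (97972/139682 - 159491/102768) = ((-104 + 2*(-174)²) + 210492) + (97972/139682 - 159491/102768) = ((-104 + 2*30276) + 210492) + (97972*(1/139682) - 159491*1/102768) = ((-104 + 60552) + 210492) + (48986/69841 - 159491/102768) = (60448 + 210492) - 6104817683/7177419888 = 270940 - 6104817683/7177419888 = 1944644039637037/7177419888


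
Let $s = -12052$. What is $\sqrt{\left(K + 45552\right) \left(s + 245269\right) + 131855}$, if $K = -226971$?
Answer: $2 i \sqrt{10577465767} \approx 2.0569 \cdot 10^{5} i$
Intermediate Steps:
$\sqrt{\left(K + 45552\right) \left(s + 245269\right) + 131855} = \sqrt{\left(-226971 + 45552\right) \left(-12052 + 245269\right) + 131855} = \sqrt{\left(-181419\right) 233217 + 131855} = \sqrt{-42309994923 + 131855} = \sqrt{-42309863068} = 2 i \sqrt{10577465767}$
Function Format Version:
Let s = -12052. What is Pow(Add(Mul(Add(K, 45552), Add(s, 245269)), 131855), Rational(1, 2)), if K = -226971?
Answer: Mul(2, I, Pow(10577465767, Rational(1, 2))) ≈ Mul(2.0569e+5, I)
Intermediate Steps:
Pow(Add(Mul(Add(K, 45552), Add(s, 245269)), 131855), Rational(1, 2)) = Pow(Add(Mul(Add(-226971, 45552), Add(-12052, 245269)), 131855), Rational(1, 2)) = Pow(Add(Mul(-181419, 233217), 131855), Rational(1, 2)) = Pow(Add(-42309994923, 131855), Rational(1, 2)) = Pow(-42309863068, Rational(1, 2)) = Mul(2, I, Pow(10577465767, Rational(1, 2)))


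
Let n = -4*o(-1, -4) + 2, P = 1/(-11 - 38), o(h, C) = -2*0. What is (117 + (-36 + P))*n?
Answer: 7936/49 ≈ 161.96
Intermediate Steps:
o(h, C) = 0
P = -1/49 (P = 1/(-49) = -1/49 ≈ -0.020408)
n = 2 (n = -4*0 + 2 = 0 + 2 = 2)
(117 + (-36 + P))*n = (117 + (-36 - 1/49))*2 = (117 - 1765/49)*2 = (3968/49)*2 = 7936/49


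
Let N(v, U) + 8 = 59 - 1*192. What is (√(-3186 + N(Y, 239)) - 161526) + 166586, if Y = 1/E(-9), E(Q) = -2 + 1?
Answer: 5060 + I*√3327 ≈ 5060.0 + 57.68*I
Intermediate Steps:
E(Q) = -1
Y = -1 (Y = 1/(-1) = -1)
N(v, U) = -141 (N(v, U) = -8 + (59 - 1*192) = -8 + (59 - 192) = -8 - 133 = -141)
(√(-3186 + N(Y, 239)) - 161526) + 166586 = (√(-3186 - 141) - 161526) + 166586 = (√(-3327) - 161526) + 166586 = (I*√3327 - 161526) + 166586 = (-161526 + I*√3327) + 166586 = 5060 + I*√3327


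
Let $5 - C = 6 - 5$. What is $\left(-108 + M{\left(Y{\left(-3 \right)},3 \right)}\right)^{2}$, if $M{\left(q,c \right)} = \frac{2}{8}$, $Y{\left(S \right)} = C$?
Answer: $\frac{185761}{16} \approx 11610.0$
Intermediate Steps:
$C = 4$ ($C = 5 - \left(6 - 5\right) = 5 - 1 = 4$)
$Y{\left(S \right)} = 4$
$M{\left(q,c \right)} = \frac{1}{4}$ ($M{\left(q,c \right)} = 2 \cdot \frac{1}{8} = \frac{1}{4}$)
$\left(-108 + M{\left(Y{\left(-3 \right)},3 \right)}\right)^{2} = \left(-108 + \frac{1}{4}\right)^{2} = \left(- \frac{431}{4}\right)^{2} = \frac{185761}{16}$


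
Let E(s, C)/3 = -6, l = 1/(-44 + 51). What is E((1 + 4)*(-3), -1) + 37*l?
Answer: -89/7 ≈ -12.714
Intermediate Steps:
l = ⅐ (l = 1/7 = ⅐ ≈ 0.14286)
E(s, C) = -18 (E(s, C) = 3*(-6) = -18)
E((1 + 4)*(-3), -1) + 37*l = -18 + 37*(⅐) = -18 + 37/7 = -89/7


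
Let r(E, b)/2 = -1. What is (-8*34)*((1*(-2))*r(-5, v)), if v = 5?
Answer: -1088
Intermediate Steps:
r(E, b) = -2 (r(E, b) = 2*(-1) = -2)
(-8*34)*((1*(-2))*r(-5, v)) = (-8*34)*((1*(-2))*(-2)) = -(-544)*(-2) = -272*4 = -1088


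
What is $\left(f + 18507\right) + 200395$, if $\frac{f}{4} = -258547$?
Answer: $-815286$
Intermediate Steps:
$f = -1034188$ ($f = 4 \left(-258547\right) = -1034188$)
$\left(f + 18507\right) + 200395 = \left(-1034188 + 18507\right) + 200395 = -1015681 + 200395 = -815286$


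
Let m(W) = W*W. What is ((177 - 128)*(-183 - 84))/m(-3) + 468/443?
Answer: -1930519/1329 ≈ -1452.6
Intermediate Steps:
m(W) = W**2
((177 - 128)*(-183 - 84))/m(-3) + 468/443 = ((177 - 128)*(-183 - 84))/((-3)**2) + 468/443 = (49*(-267))/9 + 468*(1/443) = -13083*1/9 + 468/443 = -4361/3 + 468/443 = -1930519/1329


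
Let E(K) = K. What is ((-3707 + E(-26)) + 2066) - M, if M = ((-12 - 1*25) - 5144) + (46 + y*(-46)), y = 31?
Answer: 4894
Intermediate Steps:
M = -6561 (M = ((-12 - 1*25) - 5144) + (46 + 31*(-46)) = ((-12 - 25) - 5144) + (46 - 1426) = (-37 - 5144) - 1380 = -5181 - 1380 = -6561)
((-3707 + E(-26)) + 2066) - M = ((-3707 - 26) + 2066) - 1*(-6561) = (-3733 + 2066) + 6561 = -1667 + 6561 = 4894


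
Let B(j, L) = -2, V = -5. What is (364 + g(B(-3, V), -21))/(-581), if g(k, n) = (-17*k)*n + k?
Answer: 352/581 ≈ 0.60585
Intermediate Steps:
g(k, n) = k - 17*k*n (g(k, n) = -17*k*n + k = k - 17*k*n)
(364 + g(B(-3, V), -21))/(-581) = (364 - 2*(1 - 17*(-21)))/(-581) = (364 - 2*(1 + 357))*(-1/581) = (364 - 2*358)*(-1/581) = (364 - 716)*(-1/581) = -352*(-1/581) = 352/581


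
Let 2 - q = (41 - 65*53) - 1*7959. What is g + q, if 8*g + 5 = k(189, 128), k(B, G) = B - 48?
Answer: 11382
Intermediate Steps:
k(B, G) = -48 + B
g = 17 (g = -5/8 + (-48 + 189)/8 = -5/8 + (1/8)*141 = -5/8 + 141/8 = 17)
q = 11365 (q = 2 - ((41 - 65*53) - 1*7959) = 2 - ((41 - 3445) - 7959) = 2 - (-3404 - 7959) = 2 - 1*(-11363) = 2 + 11363 = 11365)
g + q = 17 + 11365 = 11382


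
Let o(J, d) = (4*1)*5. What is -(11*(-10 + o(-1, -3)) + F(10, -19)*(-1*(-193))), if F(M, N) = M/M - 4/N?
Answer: -6529/19 ≈ -343.63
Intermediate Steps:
F(M, N) = 1 - 4/N
o(J, d) = 20 (o(J, d) = 4*5 = 20)
-(11*(-10 + o(-1, -3)) + F(10, -19)*(-1*(-193))) = -(11*(-10 + 20) + ((-4 - 19)/(-19))*(-1*(-193))) = -(11*10 - 1/19*(-23)*193) = -(110 + (23/19)*193) = -(110 + 4439/19) = -1*6529/19 = -6529/19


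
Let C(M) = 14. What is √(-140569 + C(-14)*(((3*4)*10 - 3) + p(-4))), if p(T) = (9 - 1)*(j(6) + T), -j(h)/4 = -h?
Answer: I*√136691 ≈ 369.72*I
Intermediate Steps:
j(h) = 4*h (j(h) = -(-4)*h = 4*h)
p(T) = 192 + 8*T (p(T) = (9 - 1)*(4*6 + T) = 8*(24 + T) = 192 + 8*T)
√(-140569 + C(-14)*(((3*4)*10 - 3) + p(-4))) = √(-140569 + 14*(((3*4)*10 - 3) + (192 + 8*(-4)))) = √(-140569 + 14*((12*10 - 3) + (192 - 32))) = √(-140569 + 14*((120 - 3) + 160)) = √(-140569 + 14*(117 + 160)) = √(-140569 + 14*277) = √(-140569 + 3878) = √(-136691) = I*√136691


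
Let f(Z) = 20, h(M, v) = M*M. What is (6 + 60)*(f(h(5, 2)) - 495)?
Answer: -31350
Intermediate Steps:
h(M, v) = M²
(6 + 60)*(f(h(5, 2)) - 495) = (6 + 60)*(20 - 495) = 66*(-475) = -31350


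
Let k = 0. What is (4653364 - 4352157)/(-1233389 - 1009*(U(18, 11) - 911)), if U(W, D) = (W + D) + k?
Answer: -301207/343451 ≈ -0.87700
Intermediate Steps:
U(W, D) = D + W (U(W, D) = (W + D) + 0 = (D + W) + 0 = D + W)
(4653364 - 4352157)/(-1233389 - 1009*(U(18, 11) - 911)) = (4653364 - 4352157)/(-1233389 - 1009*((11 + 18) - 911)) = 301207/(-1233389 - 1009*(29 - 911)) = 301207/(-1233389 - 1009*(-882)) = 301207/(-1233389 + 889938) = 301207/(-343451) = 301207*(-1/343451) = -301207/343451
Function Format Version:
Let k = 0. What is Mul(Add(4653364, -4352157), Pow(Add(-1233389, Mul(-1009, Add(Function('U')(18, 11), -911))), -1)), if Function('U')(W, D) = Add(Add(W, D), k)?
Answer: Rational(-301207, 343451) ≈ -0.87700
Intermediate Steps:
Function('U')(W, D) = Add(D, W) (Function('U')(W, D) = Add(Add(W, D), 0) = Add(Add(D, W), 0) = Add(D, W))
Mul(Add(4653364, -4352157), Pow(Add(-1233389, Mul(-1009, Add(Function('U')(18, 11), -911))), -1)) = Mul(Add(4653364, -4352157), Pow(Add(-1233389, Mul(-1009, Add(Add(11, 18), -911))), -1)) = Mul(301207, Pow(Add(-1233389, Mul(-1009, Add(29, -911))), -1)) = Mul(301207, Pow(Add(-1233389, Mul(-1009, -882)), -1)) = Mul(301207, Pow(Add(-1233389, 889938), -1)) = Mul(301207, Pow(-343451, -1)) = Mul(301207, Rational(-1, 343451)) = Rational(-301207, 343451)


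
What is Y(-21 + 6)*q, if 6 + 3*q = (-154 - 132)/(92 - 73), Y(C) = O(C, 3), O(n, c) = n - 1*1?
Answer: 6400/57 ≈ 112.28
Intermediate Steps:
O(n, c) = -1 + n (O(n, c) = n - 1 = -1 + n)
Y(C) = -1 + C
q = -400/57 (q = -2 + ((-154 - 132)/(92 - 73))/3 = -2 + (-286/19)/3 = -2 + (-286*1/19)/3 = -2 + (⅓)*(-286/19) = -2 - 286/57 = -400/57 ≈ -7.0175)
Y(-21 + 6)*q = (-1 + (-21 + 6))*(-400/57) = (-1 - 15)*(-400/57) = -16*(-400/57) = 6400/57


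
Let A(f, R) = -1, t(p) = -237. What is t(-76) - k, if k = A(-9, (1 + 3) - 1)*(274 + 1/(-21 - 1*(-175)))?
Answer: 5699/154 ≈ 37.006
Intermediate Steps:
k = -42197/154 (k = -(274 + 1/(-21 - 1*(-175))) = -(274 + 1/(-21 + 175)) = -(274 + 1/154) = -1*42197/154 = -42197/154 ≈ -274.01)
t(-76) - k = -237 - 1*(-42197/154) = -237 + 42197/154 = 5699/154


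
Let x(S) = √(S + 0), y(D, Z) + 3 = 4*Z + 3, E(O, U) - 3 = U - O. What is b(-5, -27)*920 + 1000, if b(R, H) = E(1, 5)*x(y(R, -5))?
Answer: 1000 + 12880*I*√5 ≈ 1000.0 + 28801.0*I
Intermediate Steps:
E(O, U) = 3 + U - O (E(O, U) = 3 + (U - O) = 3 + U - O)
y(D, Z) = 4*Z (y(D, Z) = -3 + (4*Z + 3) = -3 + (3 + 4*Z) = 4*Z)
x(S) = √S
b(R, H) = 14*I*√5 (b(R, H) = (3 + 5 - 1*1)*√(4*(-5)) = (3 + 5 - 1)*√(-20) = 7*(2*I*√5) = 14*I*√5)
b(-5, -27)*920 + 1000 = (14*I*√5)*920 + 1000 = 12880*I*√5 + 1000 = 1000 + 12880*I*√5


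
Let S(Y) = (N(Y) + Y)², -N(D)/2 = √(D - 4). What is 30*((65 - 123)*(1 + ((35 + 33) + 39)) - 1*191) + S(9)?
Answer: -193549 - 36*√5 ≈ -1.9363e+5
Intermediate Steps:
N(D) = -2*√(-4 + D) (N(D) = -2*√(D - 4) = -2*√(-4 + D))
S(Y) = (Y - 2*√(-4 + Y))² (S(Y) = (-2*√(-4 + Y) + Y)² = (Y - 2*√(-4 + Y))²)
30*((65 - 123)*(1 + ((35 + 33) + 39)) - 1*191) + S(9) = 30*((65 - 123)*(1 + ((35 + 33) + 39)) - 1*191) + (9 - 2*√(-4 + 9))² = 30*(-58*(1 + (68 + 39)) - 191) + (9 - 2*√5)² = 30*(-58*(1 + 107) - 191) + (9 - 2*√5)² = 30*(-58*108 - 191) + (9 - 2*√5)² = 30*(-6264 - 191) + (9 - 2*√5)² = 30*(-6455) + (9 - 2*√5)² = -193650 + (9 - 2*√5)²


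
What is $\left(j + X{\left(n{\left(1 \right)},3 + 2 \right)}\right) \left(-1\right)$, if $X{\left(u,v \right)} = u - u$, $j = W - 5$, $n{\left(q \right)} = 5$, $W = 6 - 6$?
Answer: $5$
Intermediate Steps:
$W = 0$ ($W = 6 - 6 = 0$)
$j = -5$ ($j = 0 - 5 = -5$)
$X{\left(u,v \right)} = 0$
$\left(j + X{\left(n{\left(1 \right)},3 + 2 \right)}\right) \left(-1\right) = \left(-5 + 0\right) \left(-1\right) = \left(-5\right) \left(-1\right) = 5$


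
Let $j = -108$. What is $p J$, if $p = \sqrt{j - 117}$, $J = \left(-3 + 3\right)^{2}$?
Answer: $0$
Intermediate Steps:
$J = 0$ ($J = 0^{2} = 0$)
$p = 15 i$ ($p = \sqrt{-108 - 117} = \sqrt{-225} = 15 i \approx 15.0 i$)
$p J = 15 i 0 = 0$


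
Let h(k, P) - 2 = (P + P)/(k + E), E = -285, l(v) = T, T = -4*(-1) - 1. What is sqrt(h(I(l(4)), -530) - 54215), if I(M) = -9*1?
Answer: I*sqrt(23906343)/21 ≈ 232.83*I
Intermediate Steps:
T = 3 (T = 4 - 1 = 3)
l(v) = 3
I(M) = -9
h(k, P) = 2 + 2*P/(-285 + k) (h(k, P) = 2 + (P + P)/(k - 285) = 2 + (2*P)/(-285 + k) = 2 + 2*P/(-285 + k))
sqrt(h(I(l(4)), -530) - 54215) = sqrt(2*(-285 - 530 - 9)/(-285 - 9) - 54215) = sqrt(2*(-824)/(-294) - 54215) = sqrt(2*(-1/294)*(-824) - 54215) = sqrt(824/147 - 54215) = sqrt(-7968781/147) = I*sqrt(23906343)/21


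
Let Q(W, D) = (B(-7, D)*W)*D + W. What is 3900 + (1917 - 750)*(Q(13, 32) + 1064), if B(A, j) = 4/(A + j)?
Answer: 33460863/25 ≈ 1.3384e+6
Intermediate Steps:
Q(W, D) = W + 4*D*W/(-7 + D) (Q(W, D) = ((4/(-7 + D))*W)*D + W = (4*W/(-7 + D))*D + W = 4*D*W/(-7 + D) + W = W + 4*D*W/(-7 + D))
3900 + (1917 - 750)*(Q(13, 32) + 1064) = 3900 + (1917 - 750)*(13*(-7 + 5*32)/(-7 + 32) + 1064) = 3900 + 1167*(13*(-7 + 160)/25 + 1064) = 3900 + 1167*(13*(1/25)*153 + 1064) = 3900 + 1167*(1989/25 + 1064) = 3900 + 1167*(28589/25) = 3900 + 33363363/25 = 33460863/25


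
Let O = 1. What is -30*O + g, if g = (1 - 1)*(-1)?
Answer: -30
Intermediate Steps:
g = 0 (g = 0*(-1) = 0)
-30*O + g = -30*1 + 0 = -30 + 0 = -30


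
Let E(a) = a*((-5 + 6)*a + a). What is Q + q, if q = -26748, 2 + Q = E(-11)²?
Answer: 31814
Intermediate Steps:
E(a) = 2*a² (E(a) = a*(1*a + a) = a*(a + a) = a*(2*a) = 2*a²)
Q = 58562 (Q = -2 + (2*(-11)²)² = -2 + (2*121)² = -2 + 242² = -2 + 58564 = 58562)
Q + q = 58562 - 26748 = 31814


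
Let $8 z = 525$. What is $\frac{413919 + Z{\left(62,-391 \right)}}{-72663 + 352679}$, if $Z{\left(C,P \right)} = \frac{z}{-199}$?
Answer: $\frac{658958523}{445785472} \approx 1.4782$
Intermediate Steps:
$z = \frac{525}{8}$ ($z = \frac{1}{8} \cdot 525 = \frac{525}{8} \approx 65.625$)
$Z{\left(C,P \right)} = - \frac{525}{1592}$ ($Z{\left(C,P \right)} = \frac{525}{8 \left(-199\right)} = \frac{525}{8} \left(- \frac{1}{199}\right) = - \frac{525}{1592}$)
$\frac{413919 + Z{\left(62,-391 \right)}}{-72663 + 352679} = \frac{413919 - \frac{525}{1592}}{-72663 + 352679} = \frac{658958523}{1592 \cdot 280016} = \frac{658958523}{1592} \cdot \frac{1}{280016} = \frac{658958523}{445785472}$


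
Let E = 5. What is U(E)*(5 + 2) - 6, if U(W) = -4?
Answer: -34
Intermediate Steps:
U(E)*(5 + 2) - 6 = -4*(5 + 2) - 6 = -4*7 - 6 = -28 - 6 = -34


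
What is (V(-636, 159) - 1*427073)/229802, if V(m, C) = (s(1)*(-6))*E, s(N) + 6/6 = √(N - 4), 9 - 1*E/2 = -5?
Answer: -426905/229802 - 84*I*√3/114901 ≈ -1.8577 - 0.0012662*I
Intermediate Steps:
E = 28 (E = 18 - 2*(-5) = 18 + 10 = 28)
s(N) = -1 + √(-4 + N) (s(N) = -1 + √(N - 4) = -1 + √(-4 + N))
V(m, C) = 168 - 168*I*√3 (V(m, C) = ((-1 + √(-4 + 1))*(-6))*28 = ((-1 + √(-3))*(-6))*28 = ((-1 + I*√3)*(-6))*28 = (6 - 6*I*√3)*28 = 168 - 168*I*√3)
(V(-636, 159) - 1*427073)/229802 = ((168 - 168*I*√3) - 1*427073)/229802 = ((168 - 168*I*√3) - 427073)*(1/229802) = (-426905 - 168*I*√3)*(1/229802) = -426905/229802 - 84*I*√3/114901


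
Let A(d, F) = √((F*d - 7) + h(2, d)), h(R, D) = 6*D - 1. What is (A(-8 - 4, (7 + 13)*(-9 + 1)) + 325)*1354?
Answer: 440050 + 5416*√115 ≈ 4.9813e+5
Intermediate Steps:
h(R, D) = -1 + 6*D
A(d, F) = √(-8 + 6*d + F*d) (A(d, F) = √((F*d - 7) + (-1 + 6*d)) = √((-7 + F*d) + (-1 + 6*d)) = √(-8 + 6*d + F*d))
(A(-8 - 4, (7 + 13)*(-9 + 1)) + 325)*1354 = (√(-8 + 6*(-8 - 4) + ((7 + 13)*(-9 + 1))*(-8 - 4)) + 325)*1354 = (√(-8 + 6*(-12) + (20*(-8))*(-12)) + 325)*1354 = (√(-8 - 72 - 160*(-12)) + 325)*1354 = (√(-8 - 72 + 1920) + 325)*1354 = (√1840 + 325)*1354 = (4*√115 + 325)*1354 = (325 + 4*√115)*1354 = 440050 + 5416*√115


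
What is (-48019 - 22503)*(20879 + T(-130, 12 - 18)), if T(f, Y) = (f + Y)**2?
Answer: -2776803750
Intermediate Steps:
T(f, Y) = (Y + f)**2
(-48019 - 22503)*(20879 + T(-130, 12 - 18)) = (-48019 - 22503)*(20879 + ((12 - 18) - 130)**2) = -70522*(20879 + (-6 - 130)**2) = -70522*(20879 + (-136)**2) = -70522*(20879 + 18496) = -70522*39375 = -2776803750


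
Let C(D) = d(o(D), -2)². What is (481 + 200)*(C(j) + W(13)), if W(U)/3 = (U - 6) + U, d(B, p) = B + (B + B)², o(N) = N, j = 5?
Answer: 7548885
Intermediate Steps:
d(B, p) = B + 4*B² (d(B, p) = B + (2*B)² = B + 4*B²)
W(U) = -18 + 6*U (W(U) = 3*((U - 6) + U) = 3*((-6 + U) + U) = 3*(-6 + 2*U) = -18 + 6*U)
C(D) = D²*(1 + 4*D)² (C(D) = (D*(1 + 4*D))² = D²*(1 + 4*D)²)
(481 + 200)*(C(j) + W(13)) = (481 + 200)*(5²*(1 + 4*5)² + (-18 + 6*13)) = 681*(25*(1 + 20)² + (-18 + 78)) = 681*(25*21² + 60) = 681*(25*441 + 60) = 681*(11025 + 60) = 681*11085 = 7548885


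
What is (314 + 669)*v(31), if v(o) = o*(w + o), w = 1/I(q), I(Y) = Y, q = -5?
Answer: 4692842/5 ≈ 9.3857e+5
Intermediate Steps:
w = -1/5 (w = 1/(-5) = -1/5 ≈ -0.20000)
v(o) = o*(-1/5 + o)
(314 + 669)*v(31) = (314 + 669)*(31*(-1/5 + 31)) = 983*(31*(154/5)) = 983*(4774/5) = 4692842/5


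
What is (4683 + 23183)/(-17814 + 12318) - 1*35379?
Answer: -97235425/2748 ≈ -35384.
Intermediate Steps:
(4683 + 23183)/(-17814 + 12318) - 1*35379 = 27866/(-5496) - 35379 = 27866*(-1/5496) - 35379 = -13933/2748 - 35379 = -97235425/2748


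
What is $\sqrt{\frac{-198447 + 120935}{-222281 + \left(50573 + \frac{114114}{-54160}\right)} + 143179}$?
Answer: $\frac{\sqrt{343975271628553741868659}}{1549969899} \approx 378.39$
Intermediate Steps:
$\sqrt{\frac{-198447 + 120935}{-222281 + \left(50573 + \frac{114114}{-54160}\right)} + 143179} = \sqrt{- \frac{77512}{-222281 + \left(50573 + 114114 \left(- \frac{1}{54160}\right)\right)} + 143179} = \sqrt{- \frac{77512}{-222281 + \left(50573 - \frac{57057}{27080}\right)} + 143179} = \sqrt{- \frac{77512}{-222281 + \frac{1369459783}{27080}} + 143179} = \sqrt{- \frac{77512}{- \frac{4649909697}{27080}} + 143179} = \sqrt{\left(-77512\right) \left(- \frac{27080}{4649909697}\right) + 143179} = \sqrt{\frac{2099024960}{4649909697} + 143179} = \sqrt{\frac{665771519531723}{4649909697}} = \frac{\sqrt{343975271628553741868659}}{1549969899}$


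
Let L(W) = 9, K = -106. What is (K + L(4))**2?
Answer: 9409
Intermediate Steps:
(K + L(4))**2 = (-106 + 9)**2 = (-97)**2 = 9409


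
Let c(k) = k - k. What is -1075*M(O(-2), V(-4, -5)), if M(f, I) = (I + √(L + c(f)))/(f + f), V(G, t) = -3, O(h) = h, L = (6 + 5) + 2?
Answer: -3225/4 + 1075*√13/4 ≈ 162.74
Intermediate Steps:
c(k) = 0
L = 13 (L = 11 + 2 = 13)
M(f, I) = (I + √13)/(2*f) (M(f, I) = (I + √(13 + 0))/(f + f) = (I + √13)/((2*f)) = (I + √13)*(1/(2*f)) = (I + √13)/(2*f))
-1075*M(O(-2), V(-4, -5)) = -1075*(-3 + √13)/(2*(-2)) = -1075*(-1)*(-3 + √13)/(2*2) = -1075*(¾ - √13/4) = -3225/4 + 1075*√13/4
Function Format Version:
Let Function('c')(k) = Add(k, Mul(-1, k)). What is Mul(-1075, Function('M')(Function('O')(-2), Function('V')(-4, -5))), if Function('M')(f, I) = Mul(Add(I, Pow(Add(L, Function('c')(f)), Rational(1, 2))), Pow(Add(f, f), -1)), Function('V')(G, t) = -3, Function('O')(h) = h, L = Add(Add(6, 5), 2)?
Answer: Add(Rational(-3225, 4), Mul(Rational(1075, 4), Pow(13, Rational(1, 2)))) ≈ 162.74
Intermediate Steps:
Function('c')(k) = 0
L = 13 (L = Add(11, 2) = 13)
Function('M')(f, I) = Mul(Rational(1, 2), Pow(f, -1), Add(I, Pow(13, Rational(1, 2)))) (Function('M')(f, I) = Mul(Add(I, Pow(Add(13, 0), Rational(1, 2))), Pow(Add(f, f), -1)) = Mul(Add(I, Pow(13, Rational(1, 2))), Pow(Mul(2, f), -1)) = Mul(Add(I, Pow(13, Rational(1, 2))), Mul(Rational(1, 2), Pow(f, -1))) = Mul(Rational(1, 2), Pow(f, -1), Add(I, Pow(13, Rational(1, 2)))))
Mul(-1075, Function('M')(Function('O')(-2), Function('V')(-4, -5))) = Mul(-1075, Mul(Rational(1, 2), Pow(-2, -1), Add(-3, Pow(13, Rational(1, 2))))) = Mul(-1075, Mul(Rational(1, 2), Rational(-1, 2), Add(-3, Pow(13, Rational(1, 2))))) = Mul(-1075, Add(Rational(3, 4), Mul(Rational(-1, 4), Pow(13, Rational(1, 2))))) = Add(Rational(-3225, 4), Mul(Rational(1075, 4), Pow(13, Rational(1, 2))))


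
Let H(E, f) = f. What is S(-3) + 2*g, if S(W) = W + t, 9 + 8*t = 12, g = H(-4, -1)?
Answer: -37/8 ≈ -4.6250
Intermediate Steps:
g = -1
t = 3/8 (t = -9/8 + (⅛)*12 = -9/8 + 3/2 = 3/8 ≈ 0.37500)
S(W) = 3/8 + W (S(W) = W + 3/8 = 3/8 + W)
S(-3) + 2*g = (3/8 - 3) + 2*(-1) = -21/8 - 2 = -37/8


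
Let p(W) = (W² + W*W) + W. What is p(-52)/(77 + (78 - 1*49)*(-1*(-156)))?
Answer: 5356/4601 ≈ 1.1641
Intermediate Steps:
p(W) = W + 2*W² (p(W) = (W² + W²) + W = 2*W² + W = W + 2*W²)
p(-52)/(77 + (78 - 1*49)*(-1*(-156))) = (-52*(1 + 2*(-52)))/(77 + (78 - 1*49)*(-1*(-156))) = (-52*(1 - 104))/(77 + (78 - 49)*156) = (-52*(-103))/(77 + 29*156) = 5356/(77 + 4524) = 5356/4601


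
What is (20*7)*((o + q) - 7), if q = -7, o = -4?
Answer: -2520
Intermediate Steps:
(20*7)*((o + q) - 7) = (20*7)*((-4 - 7) - 7) = 140*(-11 - 7) = 140*(-18) = -2520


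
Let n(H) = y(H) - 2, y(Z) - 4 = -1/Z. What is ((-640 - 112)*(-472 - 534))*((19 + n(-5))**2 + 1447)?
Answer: 35866990432/25 ≈ 1.4347e+9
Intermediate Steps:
y(Z) = 4 - 1/Z
n(H) = 2 - 1/H (n(H) = (4 - 1/H) - 2 = 2 - 1/H)
((-640 - 112)*(-472 - 534))*((19 + n(-5))**2 + 1447) = ((-640 - 112)*(-472 - 534))*((19 + (2 - 1/(-5)))**2 + 1447) = (-752*(-1006))*((19 + (2 - 1*(-1/5)))**2 + 1447) = 756512*((19 + (2 + 1/5))**2 + 1447) = 756512*((19 + 11/5)**2 + 1447) = 756512*((106/5)**2 + 1447) = 756512*(11236/25 + 1447) = 756512*(47411/25) = 35866990432/25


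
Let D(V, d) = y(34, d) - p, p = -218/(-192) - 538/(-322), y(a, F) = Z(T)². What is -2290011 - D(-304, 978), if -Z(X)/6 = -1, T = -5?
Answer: -35394923059/15456 ≈ -2.2900e+6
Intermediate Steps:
Z(X) = 6 (Z(X) = -6*(-1) = 6)
y(a, F) = 36 (y(a, F) = 6² = 36)
p = 43373/15456 (p = -218*(-1/192) - 538*(-1/322) = 109/96 + 269/161 = 43373/15456 ≈ 2.8062)
D(V, d) = 513043/15456 (D(V, d) = 36 - 1*43373/15456 = 36 - 43373/15456 = 513043/15456)
-2290011 - D(-304, 978) = -2290011 - 1*513043/15456 = -2290011 - 513043/15456 = -35394923059/15456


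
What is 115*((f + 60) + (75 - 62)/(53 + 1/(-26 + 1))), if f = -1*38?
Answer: 3387095/1324 ≈ 2558.2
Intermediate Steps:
f = -38
115*((f + 60) + (75 - 62)/(53 + 1/(-26 + 1))) = 115*((-38 + 60) + (75 - 62)/(53 + 1/(-26 + 1))) = 115*(22 + 13/(53 + 1/(-25))) = 115*(22 + 13/(53 - 1/25)) = 115*(22 + 13/(1324/25)) = 115*(22 + 13*(25/1324)) = 115*(22 + 325/1324) = 115*(29453/1324) = 3387095/1324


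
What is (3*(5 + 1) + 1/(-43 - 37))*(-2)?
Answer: -1439/40 ≈ -35.975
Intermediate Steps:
(3*(5 + 1) + 1/(-43 - 37))*(-2) = (3*6 + 1/(-80))*(-2) = (18 - 1/80)*(-2) = (1439/80)*(-2) = -1439/40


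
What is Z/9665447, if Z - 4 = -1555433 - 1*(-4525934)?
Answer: 2970505/9665447 ≈ 0.30733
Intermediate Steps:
Z = 2970505 (Z = 4 + (-1555433 - 1*(-4525934)) = 4 + (-1555433 + 4525934) = 4 + 2970501 = 2970505)
Z/9665447 = 2970505/9665447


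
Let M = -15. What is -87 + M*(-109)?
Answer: 1548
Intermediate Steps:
-87 + M*(-109) = -87 - 15*(-109) = -87 + 1635 = 1548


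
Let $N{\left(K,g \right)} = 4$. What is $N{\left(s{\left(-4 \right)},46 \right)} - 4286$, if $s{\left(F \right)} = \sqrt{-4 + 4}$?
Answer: $-4282$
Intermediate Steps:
$s{\left(F \right)} = 0$ ($s{\left(F \right)} = \sqrt{0} = 0$)
$N{\left(s{\left(-4 \right)},46 \right)} - 4286 = 4 - 4286 = -4282$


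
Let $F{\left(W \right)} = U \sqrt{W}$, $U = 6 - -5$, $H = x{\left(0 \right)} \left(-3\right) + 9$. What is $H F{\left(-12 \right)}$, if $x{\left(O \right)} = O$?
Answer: $198 i \sqrt{3} \approx 342.95 i$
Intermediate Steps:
$H = 9$ ($H = 0 \left(-3\right) + 9 = 0 + 9 = 9$)
$U = 11$ ($U = 6 + 5 = 11$)
$F{\left(W \right)} = 11 \sqrt{W}$
$H F{\left(-12 \right)} = 9 \cdot 11 \sqrt{-12} = 9 \cdot 11 \cdot 2 i \sqrt{3} = 9 \cdot 22 i \sqrt{3} = 198 i \sqrt{3}$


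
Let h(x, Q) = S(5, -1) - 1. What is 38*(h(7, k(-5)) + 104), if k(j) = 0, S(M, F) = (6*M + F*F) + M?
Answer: 5282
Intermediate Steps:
S(M, F) = F**2 + 7*M (S(M, F) = (6*M + F**2) + M = (F**2 + 6*M) + M = F**2 + 7*M)
h(x, Q) = 35 (h(x, Q) = ((-1)**2 + 7*5) - 1 = (1 + 35) - 1 = 36 - 1 = 35)
38*(h(7, k(-5)) + 104) = 38*(35 + 104) = 38*139 = 5282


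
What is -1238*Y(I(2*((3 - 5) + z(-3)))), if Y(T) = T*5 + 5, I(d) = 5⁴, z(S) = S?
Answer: -3874940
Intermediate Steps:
I(d) = 625
Y(T) = 5 + 5*T (Y(T) = 5*T + 5 = 5 + 5*T)
-1238*Y(I(2*((3 - 5) + z(-3)))) = -1238*(5 + 5*625) = -1238*(5 + 3125) = -1238*3130 = -3874940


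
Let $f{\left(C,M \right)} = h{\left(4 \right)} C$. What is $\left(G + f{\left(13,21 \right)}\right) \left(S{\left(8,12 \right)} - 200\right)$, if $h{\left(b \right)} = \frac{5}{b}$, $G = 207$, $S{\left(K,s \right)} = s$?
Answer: $-41971$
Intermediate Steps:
$f{\left(C,M \right)} = \frac{5 C}{4}$ ($f{\left(C,M \right)} = \frac{5}{4} C = 5 \cdot \frac{1}{4} C = \frac{5 C}{4}$)
$\left(G + f{\left(13,21 \right)}\right) \left(S{\left(8,12 \right)} - 200\right) = \left(207 + \frac{5}{4} \cdot 13\right) \left(12 - 200\right) = \left(207 + \frac{65}{4}\right) \left(-188\right) = \frac{893}{4} \left(-188\right) = -41971$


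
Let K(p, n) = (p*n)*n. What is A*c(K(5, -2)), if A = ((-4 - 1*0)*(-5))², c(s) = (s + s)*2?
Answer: 32000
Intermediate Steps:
K(p, n) = p*n² (K(p, n) = (n*p)*n = p*n²)
c(s) = 4*s (c(s) = (2*s)*2 = 4*s)
A = 400 (A = ((-4 + 0)*(-5))² = (-4*(-5))² = 20² = 400)
A*c(K(5, -2)) = 400*(4*(5*(-2)²)) = 400*(4*(5*4)) = 400*(4*20) = 400*80 = 32000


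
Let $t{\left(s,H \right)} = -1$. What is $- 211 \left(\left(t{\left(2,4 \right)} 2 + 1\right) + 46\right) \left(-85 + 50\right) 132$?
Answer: $43866900$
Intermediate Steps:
$- 211 \left(\left(t{\left(2,4 \right)} 2 + 1\right) + 46\right) \left(-85 + 50\right) 132 = - 211 \left(\left(\left(-1\right) 2 + 1\right) + 46\right) \left(-85 + 50\right) 132 = - 211 \left(\left(-2 + 1\right) + 46\right) \left(-35\right) 132 = - 211 \left(-1 + 46\right) \left(-35\right) 132 = - 211 \cdot 45 \left(-35\right) 132 = \left(-211\right) \left(-1575\right) 132 = 332325 \cdot 132 = 43866900$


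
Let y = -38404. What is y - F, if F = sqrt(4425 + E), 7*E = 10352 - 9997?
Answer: -38404 - sqrt(219310)/7 ≈ -38471.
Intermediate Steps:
E = 355/7 (E = (10352 - 9997)/7 = (1/7)*355 = 355/7 ≈ 50.714)
F = sqrt(219310)/7 (F = sqrt(4425 + 355/7) = sqrt(31330/7) = sqrt(219310)/7 ≈ 66.901)
y - F = -38404 - sqrt(219310)/7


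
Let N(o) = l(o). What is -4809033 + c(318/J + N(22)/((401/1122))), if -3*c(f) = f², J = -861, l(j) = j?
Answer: -191136766700109535/39735052707 ≈ -4.8103e+6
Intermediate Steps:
N(o) = o
c(f) = -f²/3
-4809033 + c(318/J + N(22)/((401/1122))) = -4809033 - (318/(-861) + 22/((401/1122)))²/3 = -4809033 - (318*(-1/861) + 22/((401*(1/1122))))²/3 = -4809033 - (-106/287 + 22/(401/1122))²/3 = -4809033 - (-106/287 + 22*(1122/401))²/3 = -4809033 - (-106/287 + 24684/401)²/3 = -4809033 - (7041802/115087)²/3 = -4809033 - ⅓*49586975407204/13245017569 = -4809033 - 49586975407204/39735052707 = -191136766700109535/39735052707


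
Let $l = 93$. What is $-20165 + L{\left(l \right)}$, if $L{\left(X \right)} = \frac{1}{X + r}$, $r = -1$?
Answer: $- \frac{1855179}{92} \approx -20165.0$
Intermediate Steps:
$L{\left(X \right)} = \frac{1}{-1 + X}$ ($L{\left(X \right)} = \frac{1}{X - 1} = \frac{1}{-1 + X}$)
$-20165 + L{\left(l \right)} = -20165 + \frac{1}{-1 + 93} = -20165 + \frac{1}{92} = - \frac{1855179}{92}$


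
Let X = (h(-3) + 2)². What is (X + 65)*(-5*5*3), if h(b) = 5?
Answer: -8550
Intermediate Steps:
X = 49 (X = (5 + 2)² = 7² = 49)
(X + 65)*(-5*5*3) = (49 + 65)*(-5*5*3) = 114*(-25*3) = 114*(-75) = -8550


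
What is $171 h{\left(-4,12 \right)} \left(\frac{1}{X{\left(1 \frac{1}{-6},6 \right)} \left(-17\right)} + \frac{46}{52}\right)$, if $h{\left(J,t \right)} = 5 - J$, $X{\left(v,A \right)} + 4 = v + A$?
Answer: $\frac{6379155}{4862} \approx 1312.0$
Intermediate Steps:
$X{\left(v,A \right)} = -4 + A + v$ ($X{\left(v,A \right)} = -4 + \left(v + A\right) = -4 + \left(A + v\right) = -4 + A + v$)
$171 h{\left(-4,12 \right)} \left(\frac{1}{X{\left(1 \frac{1}{-6},6 \right)} \left(-17\right)} + \frac{46}{52}\right) = 171 \left(5 - -4\right) \left(\frac{1}{\left(-4 + 6 + 1 \frac{1}{-6}\right) \left(-17\right)} + \frac{46}{52}\right) = 171 \left(5 + 4\right) \left(\frac{1}{-4 + 6 + 1 \left(- \frac{1}{6}\right)} \left(- \frac{1}{17}\right) + 46 \cdot \frac{1}{52}\right) = 171 \cdot 9 \left(\frac{1}{-4 + 6 - \frac{1}{6}} \left(- \frac{1}{17}\right) + \frac{23}{26}\right) = 1539 \left(\frac{1}{\frac{11}{6}} \left(- \frac{1}{17}\right) + \frac{23}{26}\right) = 1539 \left(\frac{6}{11} \left(- \frac{1}{17}\right) + \frac{23}{26}\right) = 1539 \left(- \frac{6}{187} + \frac{23}{26}\right) = 1539 \cdot \frac{4145}{4862} = \frac{6379155}{4862}$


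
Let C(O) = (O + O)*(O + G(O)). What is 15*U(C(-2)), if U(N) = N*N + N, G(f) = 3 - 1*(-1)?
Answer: 840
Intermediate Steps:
G(f) = 4 (G(f) = 3 + 1 = 4)
C(O) = 2*O*(4 + O) (C(O) = (O + O)*(O + 4) = (2*O)*(4 + O) = 2*O*(4 + O))
U(N) = N + N² (U(N) = N² + N = N + N²)
15*U(C(-2)) = 15*((2*(-2)*(4 - 2))*(1 + 2*(-2)*(4 - 2))) = 15*((2*(-2)*2)*(1 + 2*(-2)*2)) = 15*(-8*(1 - 8)) = 15*(-8*(-7)) = 15*56 = 840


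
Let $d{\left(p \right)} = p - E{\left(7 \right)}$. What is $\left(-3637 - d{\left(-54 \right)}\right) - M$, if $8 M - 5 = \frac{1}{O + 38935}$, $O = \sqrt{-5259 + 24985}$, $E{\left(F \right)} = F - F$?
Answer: $- \frac{21729876405383}{6063657996} + \frac{\sqrt{19726}}{12127315992} \approx -3583.6$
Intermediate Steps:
$E{\left(F \right)} = 0$
$O = \sqrt{19726} \approx 140.45$
$d{\left(p \right)} = p$ ($d{\left(p \right)} = p - 0 = p + 0 = p$)
$M = \frac{5}{8} + \frac{1}{8 \left(38935 + \sqrt{19726}\right)}$ ($M = \frac{5}{8} + \frac{1}{8 \left(\sqrt{19726} + 38935\right)} = \frac{5}{8} + \frac{1}{8 \left(38935 + \sqrt{19726}\right)} \approx 0.625$)
$\left(-3637 - d{\left(-54 \right)}\right) - M = \left(-3637 - -54\right) - \left(\frac{3789805715}{6063657996} - \frac{\sqrt{19726}}{12127315992}\right) = \left(-3637 + 54\right) - \left(\frac{3789805715}{6063657996} - \frac{\sqrt{19726}}{12127315992}\right) = -3583 - \left(\frac{3789805715}{6063657996} - \frac{\sqrt{19726}}{12127315992}\right) = - \frac{21729876405383}{6063657996} + \frac{\sqrt{19726}}{12127315992}$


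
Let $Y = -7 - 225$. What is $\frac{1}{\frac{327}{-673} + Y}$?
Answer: $- \frac{673}{156463} \approx -0.0043013$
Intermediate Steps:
$Y = -232$ ($Y = -7 - 225 = -232$)
$\frac{1}{\frac{327}{-673} + Y} = \frac{1}{\frac{327}{-673} - 232} = \frac{1}{327 \left(- \frac{1}{673}\right) - 232} = \frac{1}{- \frac{327}{673} - 232} = \frac{1}{- \frac{156463}{673}} = - \frac{673}{156463}$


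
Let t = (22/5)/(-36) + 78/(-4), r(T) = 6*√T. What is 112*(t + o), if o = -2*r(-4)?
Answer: -98896/45 - 2688*I ≈ -2197.7 - 2688.0*I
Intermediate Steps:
o = -24*I (o = -12*√(-4) = -12*2*I = -24*I ≈ -24.0*I)
t = -883/45 (t = (22*(⅕))*(-1/36) + 78*(-¼) = (22/5)*(-1/36) - 39/2 = -11/90 - 39/2 = -883/45 ≈ -19.622)
112*(t + o) = 112*(-883/45 - 24*I) = -98896/45 - 2688*I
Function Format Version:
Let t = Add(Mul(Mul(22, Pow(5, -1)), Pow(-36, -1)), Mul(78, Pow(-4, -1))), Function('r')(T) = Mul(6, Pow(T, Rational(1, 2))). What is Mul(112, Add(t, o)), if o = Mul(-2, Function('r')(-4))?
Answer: Add(Rational(-98896, 45), Mul(-2688, I)) ≈ Add(-2197.7, Mul(-2688.0, I))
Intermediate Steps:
o = Mul(-24, I) (o = Mul(-2, Mul(6, Pow(-4, Rational(1, 2)))) = Mul(-2, Mul(6, Mul(2, I))) = Mul(-2, Mul(12, I)) = Mul(-24, I) ≈ Mul(-24.000, I))
t = Rational(-883, 45) (t = Add(Mul(Mul(22, Rational(1, 5)), Rational(-1, 36)), Mul(78, Rational(-1, 4))) = Add(Mul(Rational(22, 5), Rational(-1, 36)), Rational(-39, 2)) = Add(Rational(-11, 90), Rational(-39, 2)) = Rational(-883, 45) ≈ -19.622)
Mul(112, Add(t, o)) = Mul(112, Add(Rational(-883, 45), Mul(-24, I))) = Add(Rational(-98896, 45), Mul(-2688, I))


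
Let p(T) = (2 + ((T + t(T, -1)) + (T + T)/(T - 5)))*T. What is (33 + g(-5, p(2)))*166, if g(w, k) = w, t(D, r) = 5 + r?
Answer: 4648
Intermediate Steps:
p(T) = T*(6 + T + 2*T/(-5 + T)) (p(T) = (2 + ((T + (5 - 1)) + (T + T)/(T - 5)))*T = (2 + ((T + 4) + (2*T)/(-5 + T)))*T = (2 + ((4 + T) + 2*T/(-5 + T)))*T = (2 + (4 + T + 2*T/(-5 + T)))*T = (6 + T + 2*T/(-5 + T))*T = T*(6 + T + 2*T/(-5 + T)))
(33 + g(-5, p(2)))*166 = (33 - 5)*166 = 28*166 = 4648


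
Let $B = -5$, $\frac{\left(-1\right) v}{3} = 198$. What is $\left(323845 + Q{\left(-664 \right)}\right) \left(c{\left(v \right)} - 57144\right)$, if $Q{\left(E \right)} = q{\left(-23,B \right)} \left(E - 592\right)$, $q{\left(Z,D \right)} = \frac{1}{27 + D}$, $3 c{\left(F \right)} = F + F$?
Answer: $- \frac{204938319180}{11} \approx -1.8631 \cdot 10^{10}$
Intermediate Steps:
$v = -594$ ($v = \left(-3\right) 198 = -594$)
$c{\left(F \right)} = \frac{2 F}{3}$ ($c{\left(F \right)} = \frac{F + F}{3} = \frac{2 F}{3}$)
$Q{\left(E \right)} = - \frac{296}{11} + \frac{E}{22}$ ($Q{\left(E \right)} = \frac{E - 592}{27 - 5} = \frac{-592 + E}{22} = - \frac{296}{11} + \frac{E}{22}$)
$\left(323845 + Q{\left(-664 \right)}\right) \left(c{\left(v \right)} - 57144\right) = \left(323845 + \left(- \frac{296}{11} + \frac{1}{22} \left(-664\right)\right)\right) \left(\frac{2}{3} \left(-594\right) - 57144\right) = \left(323845 - \frac{628}{11}\right) \left(-396 - 57144\right) = \left(323845 - \frac{628}{11}\right) \left(-57540\right) = \frac{3561667}{11} \left(-57540\right) = - \frac{204938319180}{11}$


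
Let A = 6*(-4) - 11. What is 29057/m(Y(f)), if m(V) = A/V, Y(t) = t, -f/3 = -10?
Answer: -24906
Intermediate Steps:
f = 30 (f = -3*(-10) = 30)
A = -35 (A = -24 - 11 = -35)
m(V) = -35/V
29057/m(Y(f)) = 29057/((-35/30)) = 29057/((-35*1/30)) = 29057/(-7/6) = 29057*(-6/7) = -24906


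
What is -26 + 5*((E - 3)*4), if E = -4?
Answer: -166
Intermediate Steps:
-26 + 5*((E - 3)*4) = -26 + 5*((-4 - 3)*4) = -26 + 5*(-7*4) = -26 + 5*(-28) = -26 - 140 = -166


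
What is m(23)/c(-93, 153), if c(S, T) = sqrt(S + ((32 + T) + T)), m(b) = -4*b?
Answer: -92*sqrt(5)/35 ≈ -5.8777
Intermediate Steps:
c(S, T) = sqrt(32 + S + 2*T) (c(S, T) = sqrt(S + (32 + 2*T)) = sqrt(32 + S + 2*T))
m(23)/c(-93, 153) = (-4*23)/(sqrt(32 - 93 + 2*153)) = -92/sqrt(32 - 93 + 306) = -92*sqrt(5)/35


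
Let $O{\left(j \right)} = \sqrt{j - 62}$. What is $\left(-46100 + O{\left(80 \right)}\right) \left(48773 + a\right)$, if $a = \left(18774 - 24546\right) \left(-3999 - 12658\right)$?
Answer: $-4434496239700 + 288578931 \sqrt{2} \approx -4.4341 \cdot 10^{12}$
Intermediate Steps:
$O{\left(j \right)} = \sqrt{-62 + j}$
$a = 96144204$ ($a = \left(-5772\right) \left(-16657\right) = 96144204$)
$\left(-46100 + O{\left(80 \right)}\right) \left(48773 + a\right) = \left(-46100 + \sqrt{-62 + 80}\right) \left(48773 + 96144204\right) = \left(-46100 + \sqrt{18}\right) 96192977 = \left(-46100 + 3 \sqrt{2}\right) 96192977 = -4434496239700 + 288578931 \sqrt{2}$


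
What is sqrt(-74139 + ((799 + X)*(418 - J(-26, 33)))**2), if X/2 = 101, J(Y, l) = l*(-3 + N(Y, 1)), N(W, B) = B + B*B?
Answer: sqrt(203807931262) ≈ 4.5145e+5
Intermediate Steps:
N(W, B) = B + B**2
J(Y, l) = -l (J(Y, l) = l*(-3 + 1*(1 + 1)) = l*(-3 + 1*2) = l*(-3 + 2) = l*(-1) = -l)
X = 202 (X = 2*101 = 202)
sqrt(-74139 + ((799 + X)*(418 - J(-26, 33)))**2) = sqrt(-74139 + ((799 + 202)*(418 - (-1)*33))**2) = sqrt(-74139 + (1001*(418 - 1*(-33)))**2) = sqrt(-74139 + (1001*(418 + 33))**2) = sqrt(-74139 + (1001*451)**2) = sqrt(-74139 + 451451**2) = sqrt(-74139 + 203808005401) = sqrt(203807931262)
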